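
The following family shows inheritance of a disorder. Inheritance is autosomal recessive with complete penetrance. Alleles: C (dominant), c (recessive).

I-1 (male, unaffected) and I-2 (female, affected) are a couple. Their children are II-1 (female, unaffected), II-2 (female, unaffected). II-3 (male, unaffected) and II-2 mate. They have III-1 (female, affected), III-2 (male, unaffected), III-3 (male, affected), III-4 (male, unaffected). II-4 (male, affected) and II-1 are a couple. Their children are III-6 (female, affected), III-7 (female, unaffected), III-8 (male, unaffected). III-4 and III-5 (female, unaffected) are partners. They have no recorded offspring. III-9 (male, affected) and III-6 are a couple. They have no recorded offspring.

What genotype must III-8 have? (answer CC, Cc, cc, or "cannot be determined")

Cc

From phenotype alone, III-8 is CC or Cc.
III-8 is unaffected so carries C and received c from II-4 (cc), so III-8 is Cc.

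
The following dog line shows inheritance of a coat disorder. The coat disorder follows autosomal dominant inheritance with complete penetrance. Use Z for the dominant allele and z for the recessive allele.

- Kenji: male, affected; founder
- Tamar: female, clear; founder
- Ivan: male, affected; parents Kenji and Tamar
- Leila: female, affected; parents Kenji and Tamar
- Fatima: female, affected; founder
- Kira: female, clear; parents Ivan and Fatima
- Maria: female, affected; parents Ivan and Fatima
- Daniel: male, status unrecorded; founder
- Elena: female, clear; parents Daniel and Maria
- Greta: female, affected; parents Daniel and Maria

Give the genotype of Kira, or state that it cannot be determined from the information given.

zz

Kira is clear, so Kira is zz.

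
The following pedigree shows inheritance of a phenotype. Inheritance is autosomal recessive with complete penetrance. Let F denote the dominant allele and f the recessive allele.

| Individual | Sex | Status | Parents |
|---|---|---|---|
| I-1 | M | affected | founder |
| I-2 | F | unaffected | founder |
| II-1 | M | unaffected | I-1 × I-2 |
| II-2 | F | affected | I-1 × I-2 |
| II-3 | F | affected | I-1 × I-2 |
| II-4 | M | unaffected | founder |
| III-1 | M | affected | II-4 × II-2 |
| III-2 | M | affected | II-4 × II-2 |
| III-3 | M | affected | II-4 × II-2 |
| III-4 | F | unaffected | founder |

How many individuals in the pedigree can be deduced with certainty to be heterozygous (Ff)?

Obligate heterozygotes: I-2 is unaffected so carries F and passed f to II-2 (ff), so I-2 is Ff; II-1 is unaffected so carries F and received f from I-1 (ff), so II-1 is Ff; II-4 is unaffected so carries F and passed f to III-1 (ff), so II-4 is Ff.
Every other individual is either homozygous by phenotype or has at least one consistent homozygous assignment, so the count is 3.

3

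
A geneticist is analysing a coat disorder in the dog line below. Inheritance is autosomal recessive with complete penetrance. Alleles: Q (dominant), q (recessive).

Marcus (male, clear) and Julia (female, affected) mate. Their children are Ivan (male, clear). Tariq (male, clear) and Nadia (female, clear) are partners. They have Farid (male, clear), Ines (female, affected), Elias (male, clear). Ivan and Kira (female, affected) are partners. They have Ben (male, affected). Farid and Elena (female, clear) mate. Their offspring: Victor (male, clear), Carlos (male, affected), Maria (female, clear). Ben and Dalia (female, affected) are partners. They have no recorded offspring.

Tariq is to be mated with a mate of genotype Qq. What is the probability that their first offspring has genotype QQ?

1/4

Tariq is clear so carries Q and passed q to Ines (qq), so Tariq is Qq.
The cross gives 1/4 QQ : 1/2 Qq : 1/4 qq, so P(offspring has genotype QQ) = 1/4.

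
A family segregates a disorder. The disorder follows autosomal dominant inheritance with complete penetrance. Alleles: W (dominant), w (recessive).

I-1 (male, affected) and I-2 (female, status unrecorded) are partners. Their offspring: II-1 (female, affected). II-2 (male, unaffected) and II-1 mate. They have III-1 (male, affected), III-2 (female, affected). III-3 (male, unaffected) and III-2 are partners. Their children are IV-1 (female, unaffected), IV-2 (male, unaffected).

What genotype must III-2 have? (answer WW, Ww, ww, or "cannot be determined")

Ww

From phenotype alone, III-2 is WW or Ww.
III-2 is affected so carries W and received w from II-2 (ww), so III-2 is Ww.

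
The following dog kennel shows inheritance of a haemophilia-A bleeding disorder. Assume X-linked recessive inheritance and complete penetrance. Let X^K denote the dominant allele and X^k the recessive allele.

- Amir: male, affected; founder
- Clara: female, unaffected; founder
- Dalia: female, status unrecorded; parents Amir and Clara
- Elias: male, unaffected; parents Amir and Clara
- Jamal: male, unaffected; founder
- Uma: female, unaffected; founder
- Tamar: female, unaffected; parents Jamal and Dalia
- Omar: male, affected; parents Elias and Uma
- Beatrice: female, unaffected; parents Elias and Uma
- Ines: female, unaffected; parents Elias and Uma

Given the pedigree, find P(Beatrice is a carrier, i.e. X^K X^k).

Elias is unaffected, so Elias is X^K Y.
Uma is unaffected so carries K and passed k to Omar (X^k Y), so Uma is X^K X^k.
Their cross gives offspring ratios 1/2 X^K X^K : 1/2 X^K X^k. Conditioning on Beatrice being unaffected, P(X^K X^k) = 1/2 / 1 = 1/2.

1/2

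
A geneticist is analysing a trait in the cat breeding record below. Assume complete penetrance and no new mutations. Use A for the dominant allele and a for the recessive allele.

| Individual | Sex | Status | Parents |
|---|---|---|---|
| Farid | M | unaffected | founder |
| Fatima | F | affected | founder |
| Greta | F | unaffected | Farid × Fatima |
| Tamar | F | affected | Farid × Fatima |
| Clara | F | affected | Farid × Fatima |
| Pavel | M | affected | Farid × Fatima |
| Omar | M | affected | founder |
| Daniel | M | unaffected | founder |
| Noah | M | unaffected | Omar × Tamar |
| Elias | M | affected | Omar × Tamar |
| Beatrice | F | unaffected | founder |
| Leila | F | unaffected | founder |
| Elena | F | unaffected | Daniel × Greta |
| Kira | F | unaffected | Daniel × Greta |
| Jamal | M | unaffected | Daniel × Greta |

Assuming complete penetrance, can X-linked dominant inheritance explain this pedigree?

A consistent assignment under X-linked dominant exists: Farid X^a Y, Fatima X^A X^a, Greta X^a X^a, Tamar X^A X^a, Clara X^A X^a, Pavel X^A Y, Omar X^A Y, Daniel X^a Y, Noah X^a Y, Elias X^A Y, Beatrice X^a X^a, Leila X^a X^a, Elena X^a X^a, Kira X^a X^a, Jamal X^a Y.
In this assignment every recorded phenotype matches its genotype and every non-founder's genotype is obtainable from its parents' genotypes, so the pedigree is consistent.

Yes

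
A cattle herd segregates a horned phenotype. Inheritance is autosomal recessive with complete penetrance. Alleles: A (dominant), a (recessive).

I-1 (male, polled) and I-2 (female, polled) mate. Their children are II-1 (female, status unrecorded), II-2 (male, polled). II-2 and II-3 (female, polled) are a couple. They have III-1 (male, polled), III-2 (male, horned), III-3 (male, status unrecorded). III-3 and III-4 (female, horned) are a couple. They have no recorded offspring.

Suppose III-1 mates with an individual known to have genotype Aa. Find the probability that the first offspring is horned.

II-2 is polled so carries A and passed a to III-2 (aa), so II-2 is Aa.
II-3 is polled so carries A and passed a to III-2 (aa), so II-3 is Aa.
III-1 is a polled offspring of II-2 (Aa) × II-3 (Aa), whose cross gives 1/4 AA : 1/2 Aa : 1/4 aa; conditioning on being polled, III-1 is AA with probability 1/3, Aa with probability 2/3.
Summing over parental genotype combinations, P(offspring is horned) = 2/3·1/4 = 1/6.

1/6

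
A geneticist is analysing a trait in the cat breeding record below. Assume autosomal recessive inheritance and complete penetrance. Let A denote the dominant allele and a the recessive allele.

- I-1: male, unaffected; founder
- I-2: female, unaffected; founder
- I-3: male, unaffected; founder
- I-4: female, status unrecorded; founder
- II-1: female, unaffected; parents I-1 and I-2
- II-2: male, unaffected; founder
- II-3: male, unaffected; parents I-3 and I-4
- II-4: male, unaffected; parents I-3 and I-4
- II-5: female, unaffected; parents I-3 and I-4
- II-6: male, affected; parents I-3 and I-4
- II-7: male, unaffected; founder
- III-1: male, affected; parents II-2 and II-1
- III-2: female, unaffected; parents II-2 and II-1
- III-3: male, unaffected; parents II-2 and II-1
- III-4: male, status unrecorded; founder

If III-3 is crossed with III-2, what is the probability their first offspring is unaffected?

II-2 is unaffected so carries A and passed a to III-1 (aa), so II-2 is Aa.
II-1 is unaffected so carries A and passed a to III-1 (aa), so II-1 is Aa.
III-3 is an unaffected offspring of II-2 (Aa) × II-1 (Aa), whose cross gives 1/4 AA : 1/2 Aa : 1/4 aa; conditioning on being unaffected, III-3 is AA with probability 1/3, Aa with probability 2/3.
III-2 is an unaffected offspring of II-2 (Aa) × II-1 (Aa), whose cross gives 1/4 AA : 1/2 Aa : 1/4 aa; conditioning on being unaffected, III-2 is AA with probability 1/3, Aa with probability 2/3.
Summing over parental genotype combinations, P(offspring is unaffected) = 1/9·1 + 2/9·1 + 2/9·1 + 4/9·3/4 = 8/9.

8/9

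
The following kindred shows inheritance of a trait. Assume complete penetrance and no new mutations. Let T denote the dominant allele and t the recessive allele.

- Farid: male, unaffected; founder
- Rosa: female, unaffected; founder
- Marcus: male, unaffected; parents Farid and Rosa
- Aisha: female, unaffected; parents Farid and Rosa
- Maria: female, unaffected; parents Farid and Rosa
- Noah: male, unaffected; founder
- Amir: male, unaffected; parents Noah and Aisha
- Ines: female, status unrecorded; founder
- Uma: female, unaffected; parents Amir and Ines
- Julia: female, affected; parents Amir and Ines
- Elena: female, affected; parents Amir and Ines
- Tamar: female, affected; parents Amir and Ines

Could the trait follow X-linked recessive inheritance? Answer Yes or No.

Under X-linked recessive, Julia (affected, female) cannot arise from Amir (unaffected) × Ines (unrecorded).

No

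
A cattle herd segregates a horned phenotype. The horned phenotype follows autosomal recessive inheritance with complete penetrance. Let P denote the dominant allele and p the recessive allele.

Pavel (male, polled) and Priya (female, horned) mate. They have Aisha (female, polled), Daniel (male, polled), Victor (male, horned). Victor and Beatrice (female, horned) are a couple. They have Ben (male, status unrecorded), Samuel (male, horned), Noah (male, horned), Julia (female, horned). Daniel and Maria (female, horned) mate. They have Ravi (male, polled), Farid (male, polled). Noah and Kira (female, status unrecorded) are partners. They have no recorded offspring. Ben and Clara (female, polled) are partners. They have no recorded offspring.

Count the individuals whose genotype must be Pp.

Obligate heterozygotes: Pavel is polled so carries P and passed p to Victor (pp), so Pavel is Pp; Aisha is polled so carries P and received p from Priya (pp), so Aisha is Pp; Daniel is polled so carries P and received p from Priya (pp), so Daniel is Pp; Ravi is polled so carries P and received p from Maria (pp), so Ravi is Pp; Farid is polled so carries P and received p from Maria (pp), so Farid is Pp.
Every other individual is either homozygous by phenotype or has at least one consistent homozygous assignment, so the count is 5.

5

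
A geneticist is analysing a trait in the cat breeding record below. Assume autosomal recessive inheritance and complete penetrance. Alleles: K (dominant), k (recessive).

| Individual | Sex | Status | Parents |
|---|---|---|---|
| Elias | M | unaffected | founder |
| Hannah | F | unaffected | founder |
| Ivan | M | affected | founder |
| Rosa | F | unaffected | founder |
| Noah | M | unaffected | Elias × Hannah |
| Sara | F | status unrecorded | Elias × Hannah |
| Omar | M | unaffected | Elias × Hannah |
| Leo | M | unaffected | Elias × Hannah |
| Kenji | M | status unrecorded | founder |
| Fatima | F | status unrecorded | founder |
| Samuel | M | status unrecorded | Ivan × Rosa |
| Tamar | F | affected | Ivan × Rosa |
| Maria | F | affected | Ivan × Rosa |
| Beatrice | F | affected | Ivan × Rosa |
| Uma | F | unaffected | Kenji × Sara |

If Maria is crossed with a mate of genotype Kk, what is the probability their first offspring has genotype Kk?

Maria is affected, so Maria is kk.
The cross gives 1/2 Kk : 1/2 kk, so P(offspring has genotype Kk) = 1/2.

1/2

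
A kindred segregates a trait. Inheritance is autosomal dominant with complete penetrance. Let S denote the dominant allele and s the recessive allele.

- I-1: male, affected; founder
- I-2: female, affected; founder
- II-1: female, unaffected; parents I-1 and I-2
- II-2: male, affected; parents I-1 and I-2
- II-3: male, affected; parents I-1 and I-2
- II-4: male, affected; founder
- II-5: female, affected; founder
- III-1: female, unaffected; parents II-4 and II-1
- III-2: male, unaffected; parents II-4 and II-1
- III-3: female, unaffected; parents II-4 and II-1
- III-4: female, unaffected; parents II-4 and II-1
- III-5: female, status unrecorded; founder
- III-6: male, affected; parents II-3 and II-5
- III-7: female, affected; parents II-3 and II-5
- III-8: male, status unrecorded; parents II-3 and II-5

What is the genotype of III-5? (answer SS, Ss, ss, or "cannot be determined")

cannot be determined

III-5's phenotype is unrecorded, and no parent or child forces a single allele at both positions; consistent genotype assignments exist with III-5 as SS or Ss or ss.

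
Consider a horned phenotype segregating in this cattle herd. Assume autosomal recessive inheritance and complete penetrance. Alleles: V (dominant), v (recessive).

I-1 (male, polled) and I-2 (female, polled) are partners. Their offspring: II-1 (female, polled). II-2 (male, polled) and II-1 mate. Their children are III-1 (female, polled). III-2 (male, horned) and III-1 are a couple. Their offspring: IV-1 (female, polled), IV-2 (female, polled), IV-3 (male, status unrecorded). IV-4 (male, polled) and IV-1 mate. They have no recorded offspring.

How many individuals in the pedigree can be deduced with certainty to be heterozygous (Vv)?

Obligate heterozygotes: IV-1 is polled so carries V and received v from III-2 (vv), so IV-1 is Vv; IV-2 is polled so carries V and received v from III-2 (vv), so IV-2 is Vv.
Every other individual is either homozygous by phenotype or has at least one consistent homozygous assignment, so the count is 2.

2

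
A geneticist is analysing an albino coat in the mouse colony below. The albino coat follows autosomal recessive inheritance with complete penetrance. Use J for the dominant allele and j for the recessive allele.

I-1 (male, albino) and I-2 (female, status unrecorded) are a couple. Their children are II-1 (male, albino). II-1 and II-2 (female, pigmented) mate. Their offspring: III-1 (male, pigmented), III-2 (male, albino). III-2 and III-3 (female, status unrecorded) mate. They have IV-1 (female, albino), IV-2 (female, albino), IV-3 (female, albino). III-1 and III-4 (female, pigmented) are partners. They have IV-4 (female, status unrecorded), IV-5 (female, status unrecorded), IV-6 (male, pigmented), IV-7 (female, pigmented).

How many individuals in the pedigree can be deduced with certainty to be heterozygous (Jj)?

2

Obligate heterozygotes: II-2 is pigmented so carries J and passed j to III-2 (jj), so II-2 is Jj; III-1 is pigmented so carries J and received j from II-1 (jj), so III-1 is Jj.
Every other individual is either homozygous by phenotype or has at least one consistent homozygous assignment, so the count is 2.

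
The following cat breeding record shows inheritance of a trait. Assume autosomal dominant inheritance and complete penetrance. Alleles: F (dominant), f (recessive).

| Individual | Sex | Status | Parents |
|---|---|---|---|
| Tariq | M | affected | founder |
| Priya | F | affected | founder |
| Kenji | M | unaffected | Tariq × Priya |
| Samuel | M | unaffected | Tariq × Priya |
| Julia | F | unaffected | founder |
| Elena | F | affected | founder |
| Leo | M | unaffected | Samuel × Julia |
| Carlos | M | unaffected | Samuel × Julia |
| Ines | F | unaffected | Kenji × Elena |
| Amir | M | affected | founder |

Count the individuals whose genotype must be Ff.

Obligate heterozygotes: Tariq is affected so carries F and passed f to Kenji (ff), so Tariq is Ff; Priya is affected so carries F and passed f to Kenji (ff), so Priya is Ff; Elena is affected so carries F and passed f to Ines (ff), so Elena is Ff.
Every other individual is either homozygous by phenotype or has at least one consistent homozygous assignment, so the count is 3.

3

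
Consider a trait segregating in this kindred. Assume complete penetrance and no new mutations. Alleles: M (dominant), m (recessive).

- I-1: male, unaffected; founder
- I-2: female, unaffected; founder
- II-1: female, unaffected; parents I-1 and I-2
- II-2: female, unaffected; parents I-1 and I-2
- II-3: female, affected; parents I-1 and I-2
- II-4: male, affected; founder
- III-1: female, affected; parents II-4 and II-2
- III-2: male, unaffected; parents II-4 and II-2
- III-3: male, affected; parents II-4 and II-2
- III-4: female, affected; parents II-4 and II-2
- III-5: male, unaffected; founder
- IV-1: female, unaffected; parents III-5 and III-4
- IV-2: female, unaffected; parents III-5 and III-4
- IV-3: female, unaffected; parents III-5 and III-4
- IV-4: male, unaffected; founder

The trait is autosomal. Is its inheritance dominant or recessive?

I-1 and I-2 are both unaffected yet have an affected child II-3. Under dominance, an affected child requires at least one affected parent, so the trait cannot be dominant.

recessive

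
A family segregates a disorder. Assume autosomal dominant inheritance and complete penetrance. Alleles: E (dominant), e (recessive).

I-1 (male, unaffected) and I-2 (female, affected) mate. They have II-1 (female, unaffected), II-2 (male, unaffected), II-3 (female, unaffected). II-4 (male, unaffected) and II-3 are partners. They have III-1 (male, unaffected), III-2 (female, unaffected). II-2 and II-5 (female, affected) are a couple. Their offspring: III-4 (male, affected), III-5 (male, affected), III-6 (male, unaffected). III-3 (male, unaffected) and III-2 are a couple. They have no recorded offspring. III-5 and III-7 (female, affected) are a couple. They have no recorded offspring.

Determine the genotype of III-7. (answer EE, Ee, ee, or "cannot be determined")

cannot be determined

III-7's phenotype allows EE or Ee, and no parent or child forces a single allele at both positions; consistent genotype assignments exist with III-7 as EE or Ee.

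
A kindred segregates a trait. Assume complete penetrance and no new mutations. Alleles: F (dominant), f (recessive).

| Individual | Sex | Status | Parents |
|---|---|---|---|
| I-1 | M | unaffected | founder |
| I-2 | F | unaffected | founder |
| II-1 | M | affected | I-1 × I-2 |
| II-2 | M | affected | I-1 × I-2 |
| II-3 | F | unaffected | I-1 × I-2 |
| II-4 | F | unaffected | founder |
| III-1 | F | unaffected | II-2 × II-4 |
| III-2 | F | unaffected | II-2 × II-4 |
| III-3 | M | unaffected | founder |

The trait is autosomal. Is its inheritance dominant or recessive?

recessive

I-1 and I-2 are both unaffected yet have an affected child II-1. Under dominance, an affected child requires at least one affected parent, so the trait cannot be dominant.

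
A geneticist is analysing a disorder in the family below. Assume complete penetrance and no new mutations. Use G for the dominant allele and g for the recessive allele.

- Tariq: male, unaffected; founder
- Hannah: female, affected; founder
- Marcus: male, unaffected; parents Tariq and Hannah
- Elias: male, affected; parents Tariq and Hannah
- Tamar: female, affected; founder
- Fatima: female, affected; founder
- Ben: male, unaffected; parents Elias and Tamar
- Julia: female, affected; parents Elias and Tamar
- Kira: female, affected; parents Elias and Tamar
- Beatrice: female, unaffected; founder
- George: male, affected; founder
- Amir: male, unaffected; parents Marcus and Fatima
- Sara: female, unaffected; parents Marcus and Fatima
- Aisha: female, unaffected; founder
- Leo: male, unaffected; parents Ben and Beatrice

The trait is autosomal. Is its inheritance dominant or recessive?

dominant

Elias and Tamar are both affected yet have an unaffected child Ben. Under a recessive model two affected parents are homozygous and every child would be affected, so the trait cannot be recessive.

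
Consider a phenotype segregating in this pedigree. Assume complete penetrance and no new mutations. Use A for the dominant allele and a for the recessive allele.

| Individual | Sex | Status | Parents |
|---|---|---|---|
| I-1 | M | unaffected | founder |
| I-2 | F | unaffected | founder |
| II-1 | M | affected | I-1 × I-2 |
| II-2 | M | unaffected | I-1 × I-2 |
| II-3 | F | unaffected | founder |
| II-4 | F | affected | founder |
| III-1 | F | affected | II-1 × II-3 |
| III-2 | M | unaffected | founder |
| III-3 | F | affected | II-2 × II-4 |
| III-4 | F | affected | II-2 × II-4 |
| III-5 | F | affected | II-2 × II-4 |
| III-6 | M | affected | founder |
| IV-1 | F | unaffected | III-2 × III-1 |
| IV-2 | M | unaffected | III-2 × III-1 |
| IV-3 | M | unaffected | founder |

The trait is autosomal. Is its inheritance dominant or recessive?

recessive

I-1 and I-2 are both unaffected yet have an affected child II-1. Under dominance, an affected child requires at least one affected parent, so the trait cannot be dominant.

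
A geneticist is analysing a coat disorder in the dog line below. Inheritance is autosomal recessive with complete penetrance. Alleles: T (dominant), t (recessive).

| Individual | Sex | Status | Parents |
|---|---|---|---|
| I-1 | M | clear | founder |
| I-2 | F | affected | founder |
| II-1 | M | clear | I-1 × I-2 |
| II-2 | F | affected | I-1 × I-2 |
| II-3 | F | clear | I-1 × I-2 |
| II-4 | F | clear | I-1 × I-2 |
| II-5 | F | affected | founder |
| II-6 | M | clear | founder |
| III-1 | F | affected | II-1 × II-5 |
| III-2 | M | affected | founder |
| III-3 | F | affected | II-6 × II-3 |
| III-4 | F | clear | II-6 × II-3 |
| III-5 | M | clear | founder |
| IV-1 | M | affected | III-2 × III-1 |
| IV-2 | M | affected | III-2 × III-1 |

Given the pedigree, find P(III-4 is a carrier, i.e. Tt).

2/3

II-6 is clear so carries T and passed t to III-3 (tt), so II-6 is Tt.
II-3 is clear so carries T and received t from I-2 (tt), so II-3 is Tt.
Their cross gives offspring ratios 1/4 TT : 1/2 Tt : 1/4 tt. Conditioning on III-4 being clear, P(Tt) = 1/2 / 3/4 = 2/3.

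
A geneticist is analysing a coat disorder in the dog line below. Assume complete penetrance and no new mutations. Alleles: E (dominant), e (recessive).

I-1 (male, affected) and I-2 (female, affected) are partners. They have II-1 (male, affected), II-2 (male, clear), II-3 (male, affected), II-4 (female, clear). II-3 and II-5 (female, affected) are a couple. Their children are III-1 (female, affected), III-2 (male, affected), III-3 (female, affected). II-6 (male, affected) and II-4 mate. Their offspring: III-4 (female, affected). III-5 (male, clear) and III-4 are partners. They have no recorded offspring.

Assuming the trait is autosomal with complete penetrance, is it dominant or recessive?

I-1 and I-2 are both affected yet have a clear child II-2. Under a recessive model two affected parents are homozygous and every child would be affected, so the trait cannot be recessive.

dominant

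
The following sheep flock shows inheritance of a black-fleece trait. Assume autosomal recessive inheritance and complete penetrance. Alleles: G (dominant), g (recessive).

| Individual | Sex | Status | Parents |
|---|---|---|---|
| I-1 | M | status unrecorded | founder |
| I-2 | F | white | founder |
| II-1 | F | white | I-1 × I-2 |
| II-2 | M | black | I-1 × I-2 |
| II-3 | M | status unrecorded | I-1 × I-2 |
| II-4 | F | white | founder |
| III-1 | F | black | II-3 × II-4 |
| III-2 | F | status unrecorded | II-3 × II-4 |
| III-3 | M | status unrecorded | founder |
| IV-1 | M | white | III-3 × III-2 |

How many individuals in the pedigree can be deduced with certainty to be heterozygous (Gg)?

2

Obligate heterozygotes: I-2 is white so carries G and passed g to II-2 (gg), so I-2 is Gg; II-4 is white so carries G and passed g to III-1 (gg), so II-4 is Gg.
Every other individual is either homozygous by phenotype or has at least one consistent homozygous assignment, so the count is 2.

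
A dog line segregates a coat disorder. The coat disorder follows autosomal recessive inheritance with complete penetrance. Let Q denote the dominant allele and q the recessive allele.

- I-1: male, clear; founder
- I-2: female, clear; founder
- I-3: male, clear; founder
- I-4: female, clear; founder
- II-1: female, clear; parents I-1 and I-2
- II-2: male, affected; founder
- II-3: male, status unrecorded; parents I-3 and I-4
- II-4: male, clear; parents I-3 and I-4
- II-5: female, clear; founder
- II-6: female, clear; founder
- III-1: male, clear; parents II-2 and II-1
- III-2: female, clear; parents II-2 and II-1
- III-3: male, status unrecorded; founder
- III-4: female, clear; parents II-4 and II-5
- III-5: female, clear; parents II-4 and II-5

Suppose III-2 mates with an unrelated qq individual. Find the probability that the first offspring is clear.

III-2 is clear so carries Q and received q from II-2 (qq), so III-2 is Qq.
The cross gives 1/2 Qq : 1/2 qq, so P(offspring is clear) = 1/2.

1/2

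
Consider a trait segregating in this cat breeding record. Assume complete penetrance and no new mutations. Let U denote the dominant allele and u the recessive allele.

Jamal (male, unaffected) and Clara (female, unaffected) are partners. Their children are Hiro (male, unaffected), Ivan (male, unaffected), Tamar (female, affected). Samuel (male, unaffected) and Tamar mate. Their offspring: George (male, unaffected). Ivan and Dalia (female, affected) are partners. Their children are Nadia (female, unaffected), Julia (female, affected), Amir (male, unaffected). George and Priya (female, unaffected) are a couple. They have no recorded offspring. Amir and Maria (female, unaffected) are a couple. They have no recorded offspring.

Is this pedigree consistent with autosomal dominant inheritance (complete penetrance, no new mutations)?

Under autosomal dominant, Tamar (affected, female) cannot arise from Jamal (unaffected) × Clara (unaffected).

No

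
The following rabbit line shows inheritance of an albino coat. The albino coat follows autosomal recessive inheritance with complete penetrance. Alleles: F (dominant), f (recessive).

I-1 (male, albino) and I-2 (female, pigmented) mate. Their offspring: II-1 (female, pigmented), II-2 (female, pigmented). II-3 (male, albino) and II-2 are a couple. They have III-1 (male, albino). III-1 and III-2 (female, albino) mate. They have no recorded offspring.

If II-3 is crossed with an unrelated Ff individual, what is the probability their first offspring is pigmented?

1/2

II-3 is albino, so II-3 is ff.
The cross gives 1/2 Ff : 1/2 ff, so P(offspring is pigmented) = 1/2.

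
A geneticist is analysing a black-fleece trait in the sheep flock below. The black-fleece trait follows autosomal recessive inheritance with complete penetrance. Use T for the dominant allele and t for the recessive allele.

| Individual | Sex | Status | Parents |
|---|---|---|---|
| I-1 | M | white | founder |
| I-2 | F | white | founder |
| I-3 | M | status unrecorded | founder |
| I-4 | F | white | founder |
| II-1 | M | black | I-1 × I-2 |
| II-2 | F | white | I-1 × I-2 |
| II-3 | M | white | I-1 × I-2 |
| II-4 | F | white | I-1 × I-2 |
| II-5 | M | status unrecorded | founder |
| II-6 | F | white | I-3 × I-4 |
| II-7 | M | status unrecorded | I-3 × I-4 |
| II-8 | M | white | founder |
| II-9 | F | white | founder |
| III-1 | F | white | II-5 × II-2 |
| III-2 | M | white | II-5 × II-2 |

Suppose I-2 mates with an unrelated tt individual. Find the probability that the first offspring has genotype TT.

I-2 is white so carries T and passed t to II-1 (tt), so I-2 is Tt.
The cross gives 1/2 Tt : 1/2 tt, so P(offspring has genotype TT) = 0.

0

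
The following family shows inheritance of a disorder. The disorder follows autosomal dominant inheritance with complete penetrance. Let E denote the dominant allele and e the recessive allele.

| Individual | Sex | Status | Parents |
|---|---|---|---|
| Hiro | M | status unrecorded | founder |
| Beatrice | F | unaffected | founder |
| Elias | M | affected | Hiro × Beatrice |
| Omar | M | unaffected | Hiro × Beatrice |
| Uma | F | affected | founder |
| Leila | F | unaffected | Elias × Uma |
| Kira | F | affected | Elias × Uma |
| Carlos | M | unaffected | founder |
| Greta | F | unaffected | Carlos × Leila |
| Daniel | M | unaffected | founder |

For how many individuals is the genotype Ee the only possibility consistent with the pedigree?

3

Obligate heterozygotes: Hiro passed E to Elias (Ee, whose e came from Beatrice) and passed e to Omar (ee), so Hiro is Ee; Elias is affected so carries E and received e from Beatrice (ee), so Elias is Ee; Uma is affected so carries E and passed e to Leila (ee), so Uma is Ee.
Every other individual is either homozygous by phenotype or has at least one consistent homozygous assignment, so the count is 3.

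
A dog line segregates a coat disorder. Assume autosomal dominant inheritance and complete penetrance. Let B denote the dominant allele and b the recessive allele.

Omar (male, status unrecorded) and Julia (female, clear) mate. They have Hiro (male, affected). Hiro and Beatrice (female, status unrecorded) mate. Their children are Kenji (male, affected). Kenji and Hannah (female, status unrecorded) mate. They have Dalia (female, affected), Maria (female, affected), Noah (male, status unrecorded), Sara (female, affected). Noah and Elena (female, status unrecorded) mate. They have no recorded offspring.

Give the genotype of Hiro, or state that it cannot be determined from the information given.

Bb

From phenotype alone, Hiro is BB or Bb.
Hiro is affected so carries B and received b from Julia (bb), so Hiro is Bb.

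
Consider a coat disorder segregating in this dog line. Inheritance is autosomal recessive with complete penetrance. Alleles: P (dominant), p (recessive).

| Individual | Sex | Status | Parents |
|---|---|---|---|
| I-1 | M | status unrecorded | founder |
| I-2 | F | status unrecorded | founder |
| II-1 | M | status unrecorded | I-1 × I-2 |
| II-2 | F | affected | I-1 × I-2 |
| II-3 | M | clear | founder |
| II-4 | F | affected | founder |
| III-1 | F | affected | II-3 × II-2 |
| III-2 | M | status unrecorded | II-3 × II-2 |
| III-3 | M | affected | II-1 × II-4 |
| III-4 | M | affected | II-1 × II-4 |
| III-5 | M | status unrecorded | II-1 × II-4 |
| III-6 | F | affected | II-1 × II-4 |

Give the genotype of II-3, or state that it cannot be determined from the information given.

Pp

From phenotype alone, II-3 is PP or Pp.
II-3 is clear so carries P and passed p to III-1 (pp), so II-3 is Pp.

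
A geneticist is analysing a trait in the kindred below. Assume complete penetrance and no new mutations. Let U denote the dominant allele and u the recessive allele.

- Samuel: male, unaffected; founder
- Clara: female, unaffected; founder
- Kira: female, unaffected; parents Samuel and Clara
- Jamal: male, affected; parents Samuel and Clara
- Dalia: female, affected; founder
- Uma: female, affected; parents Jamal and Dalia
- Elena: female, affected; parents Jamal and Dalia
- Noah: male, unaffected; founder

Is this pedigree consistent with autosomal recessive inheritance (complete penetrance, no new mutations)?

Yes

A consistent assignment under autosomal recessive exists: Samuel Uu, Clara Uu, Kira UU, Jamal uu, Dalia uu, Uma uu, Elena uu, Noah UU.
In this assignment every recorded phenotype matches its genotype and every non-founder's genotype is obtainable from its parents' genotypes, so the pedigree is consistent.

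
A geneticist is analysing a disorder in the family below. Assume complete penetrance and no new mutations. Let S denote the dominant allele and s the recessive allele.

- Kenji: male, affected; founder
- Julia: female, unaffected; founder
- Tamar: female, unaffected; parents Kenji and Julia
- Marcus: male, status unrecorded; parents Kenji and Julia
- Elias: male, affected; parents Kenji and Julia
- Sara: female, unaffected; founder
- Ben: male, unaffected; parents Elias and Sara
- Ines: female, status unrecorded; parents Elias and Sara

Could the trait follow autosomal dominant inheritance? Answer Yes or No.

Yes

A consistent assignment under autosomal dominant exists: Kenji Ss, Julia ss, Tamar ss, Marcus Ss, Elias Ss, Sara ss, Ben ss, Ines Ss.
In this assignment every recorded phenotype matches its genotype and every non-founder's genotype is obtainable from its parents' genotypes, so the pedigree is consistent.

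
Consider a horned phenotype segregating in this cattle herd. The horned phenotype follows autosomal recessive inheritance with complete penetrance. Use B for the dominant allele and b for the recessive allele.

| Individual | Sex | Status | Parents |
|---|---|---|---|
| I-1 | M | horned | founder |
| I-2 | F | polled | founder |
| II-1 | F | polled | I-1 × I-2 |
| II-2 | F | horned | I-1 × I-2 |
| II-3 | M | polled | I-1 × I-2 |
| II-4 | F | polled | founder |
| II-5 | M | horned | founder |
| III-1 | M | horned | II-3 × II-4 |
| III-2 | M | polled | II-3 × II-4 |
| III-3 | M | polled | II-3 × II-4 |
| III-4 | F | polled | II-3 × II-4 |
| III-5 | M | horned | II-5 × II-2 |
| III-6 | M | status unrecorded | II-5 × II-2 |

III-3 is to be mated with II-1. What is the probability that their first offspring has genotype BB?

1/3

II-3 is polled so carries B and received b from I-1 (bb), so II-3 is Bb.
II-4 is polled so carries B and passed b to III-1 (bb), so II-4 is Bb.
III-3 is a polled offspring of II-3 (Bb) × II-4 (Bb), whose cross gives 1/4 BB : 1/2 Bb : 1/4 bb; conditioning on being polled, III-3 is BB with probability 1/3, Bb with probability 2/3.
II-1 is polled so carries B and received b from I-1 (bb), so II-1 is Bb.
Summing over parental genotype combinations, P(offspring has genotype BB) = 1/3·1/2 + 2/3·1/4 = 1/3.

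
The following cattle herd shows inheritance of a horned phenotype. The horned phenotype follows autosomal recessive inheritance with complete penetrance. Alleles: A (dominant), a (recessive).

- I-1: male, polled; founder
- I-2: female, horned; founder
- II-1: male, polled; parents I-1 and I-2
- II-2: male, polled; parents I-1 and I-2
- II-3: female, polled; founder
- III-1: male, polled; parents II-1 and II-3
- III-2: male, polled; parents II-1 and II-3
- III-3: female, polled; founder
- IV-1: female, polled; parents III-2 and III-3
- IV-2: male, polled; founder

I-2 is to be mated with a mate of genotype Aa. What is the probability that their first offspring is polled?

1/2

I-2 is horned, so I-2 is aa.
The cross gives 1/2 Aa : 1/2 aa, so P(offspring is polled) = 1/2.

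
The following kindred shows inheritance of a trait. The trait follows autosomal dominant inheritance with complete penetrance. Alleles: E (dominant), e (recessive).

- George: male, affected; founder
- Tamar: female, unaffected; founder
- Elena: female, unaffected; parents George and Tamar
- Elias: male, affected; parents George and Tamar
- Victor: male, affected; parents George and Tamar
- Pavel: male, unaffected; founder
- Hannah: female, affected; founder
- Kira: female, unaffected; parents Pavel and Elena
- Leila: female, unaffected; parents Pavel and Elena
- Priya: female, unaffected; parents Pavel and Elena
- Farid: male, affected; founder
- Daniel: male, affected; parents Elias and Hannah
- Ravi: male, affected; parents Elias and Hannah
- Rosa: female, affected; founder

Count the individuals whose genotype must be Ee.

3

Obligate heterozygotes: George is affected so carries E and passed e to Elena (ee), so George is Ee; Elias is affected so carries E and received e from Tamar (ee), so Elias is Ee; Victor is affected so carries E and received e from Tamar (ee), so Victor is Ee.
Every other individual is either homozygous by phenotype or has at least one consistent homozygous assignment, so the count is 3.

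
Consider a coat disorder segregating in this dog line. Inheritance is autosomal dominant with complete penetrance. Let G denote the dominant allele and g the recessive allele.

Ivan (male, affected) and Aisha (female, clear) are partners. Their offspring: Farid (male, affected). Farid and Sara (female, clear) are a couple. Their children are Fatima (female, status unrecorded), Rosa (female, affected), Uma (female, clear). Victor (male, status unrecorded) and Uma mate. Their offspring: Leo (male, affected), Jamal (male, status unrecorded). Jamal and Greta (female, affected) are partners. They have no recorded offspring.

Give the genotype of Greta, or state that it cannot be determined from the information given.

cannot be determined

Greta's phenotype allows GG or Gg, and no parent or child forces a single allele at both positions; consistent genotype assignments exist with Greta as GG or Gg.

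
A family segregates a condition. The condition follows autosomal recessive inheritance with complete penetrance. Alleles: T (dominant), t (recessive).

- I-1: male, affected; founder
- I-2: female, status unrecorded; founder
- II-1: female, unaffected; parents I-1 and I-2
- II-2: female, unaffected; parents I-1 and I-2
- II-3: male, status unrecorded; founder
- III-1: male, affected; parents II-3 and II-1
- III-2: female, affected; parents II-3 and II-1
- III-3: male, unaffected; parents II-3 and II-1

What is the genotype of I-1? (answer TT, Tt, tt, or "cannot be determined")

I-1 is affected, so I-1 is tt.

tt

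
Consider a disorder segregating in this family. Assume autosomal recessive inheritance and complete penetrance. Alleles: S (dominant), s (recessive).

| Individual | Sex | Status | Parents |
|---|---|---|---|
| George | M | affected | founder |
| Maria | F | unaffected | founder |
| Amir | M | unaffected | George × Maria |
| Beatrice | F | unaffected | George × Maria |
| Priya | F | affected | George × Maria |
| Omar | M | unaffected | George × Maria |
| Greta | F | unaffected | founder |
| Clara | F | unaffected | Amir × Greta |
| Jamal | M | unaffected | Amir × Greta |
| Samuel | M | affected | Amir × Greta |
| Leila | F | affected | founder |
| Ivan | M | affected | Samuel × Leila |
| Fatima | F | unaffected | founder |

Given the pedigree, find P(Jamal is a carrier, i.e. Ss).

2/3

Amir is unaffected so carries S and received s from George (ss), so Amir is Ss.
Greta is unaffected so carries S and passed s to Samuel (ss), so Greta is Ss.
Their cross gives offspring ratios 1/4 SS : 1/2 Ss : 1/4 ss. Conditioning on Jamal being unaffected, P(Ss) = 1/2 / 3/4 = 2/3.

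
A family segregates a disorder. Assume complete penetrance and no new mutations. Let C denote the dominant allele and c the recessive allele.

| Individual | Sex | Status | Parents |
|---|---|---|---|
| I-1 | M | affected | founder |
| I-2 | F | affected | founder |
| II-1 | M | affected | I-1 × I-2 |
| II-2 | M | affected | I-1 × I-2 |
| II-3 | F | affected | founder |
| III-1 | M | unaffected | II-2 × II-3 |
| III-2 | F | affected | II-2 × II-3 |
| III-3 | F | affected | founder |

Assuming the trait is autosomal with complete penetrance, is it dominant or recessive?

II-2 and II-3 are both affected yet have an unaffected child III-1. Under a recessive model two affected parents are homozygous and every child would be affected, so the trait cannot be recessive.

dominant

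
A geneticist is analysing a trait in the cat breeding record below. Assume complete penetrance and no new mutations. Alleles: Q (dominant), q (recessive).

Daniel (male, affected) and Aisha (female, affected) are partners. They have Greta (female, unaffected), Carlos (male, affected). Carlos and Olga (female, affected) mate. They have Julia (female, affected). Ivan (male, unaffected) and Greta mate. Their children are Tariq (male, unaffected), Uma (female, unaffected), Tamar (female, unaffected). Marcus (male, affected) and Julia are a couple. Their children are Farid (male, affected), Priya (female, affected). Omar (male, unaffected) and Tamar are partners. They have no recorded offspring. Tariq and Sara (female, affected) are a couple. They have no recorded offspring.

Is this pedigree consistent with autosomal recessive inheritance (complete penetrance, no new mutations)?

Under autosomal recessive, Greta (unaffected, female) cannot arise from Daniel (affected) × Aisha (affected).

No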